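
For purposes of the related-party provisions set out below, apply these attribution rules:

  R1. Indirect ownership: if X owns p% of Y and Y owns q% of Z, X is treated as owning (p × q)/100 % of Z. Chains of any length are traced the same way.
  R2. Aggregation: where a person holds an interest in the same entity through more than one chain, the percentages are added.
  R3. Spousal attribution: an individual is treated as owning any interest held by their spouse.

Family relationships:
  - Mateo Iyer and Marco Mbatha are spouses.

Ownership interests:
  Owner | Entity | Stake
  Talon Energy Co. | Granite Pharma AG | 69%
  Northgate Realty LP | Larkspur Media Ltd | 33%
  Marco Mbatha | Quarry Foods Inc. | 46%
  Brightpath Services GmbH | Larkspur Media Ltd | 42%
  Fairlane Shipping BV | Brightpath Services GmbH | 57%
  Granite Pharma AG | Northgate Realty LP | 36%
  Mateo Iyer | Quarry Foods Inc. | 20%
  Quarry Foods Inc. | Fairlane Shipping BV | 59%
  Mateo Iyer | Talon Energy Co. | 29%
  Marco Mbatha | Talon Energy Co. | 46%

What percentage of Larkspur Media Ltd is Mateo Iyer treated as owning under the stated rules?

15.470136%

By spousal attribution (R3), Mateo Iyer is treated as also owning Marco Mbatha's interest in Talon Energy Co, giving 29% + 46% = 75%.
By spousal attribution (R3), Mateo Iyer is treated as also owning Marco Mbatha's interest in Quarry Foods Inc, giving 20% + 46% = 66%.
Chain via Talon Energy Co. → Granite Pharma AG → Northgate Realty LP (R1): 75% × 69% × 36% × 33% = 6.1479% of Larkspur Media Ltd.
Chain via Quarry Foods Inc. → Fairlane Shipping BV → Brightpath Services GmbH (R1): 66% × 59% × 57% × 42% = 9.322236% of Larkspur Media Ltd.
Aggregating (R2): 6.1479% + 9.322236% = 15.470136%.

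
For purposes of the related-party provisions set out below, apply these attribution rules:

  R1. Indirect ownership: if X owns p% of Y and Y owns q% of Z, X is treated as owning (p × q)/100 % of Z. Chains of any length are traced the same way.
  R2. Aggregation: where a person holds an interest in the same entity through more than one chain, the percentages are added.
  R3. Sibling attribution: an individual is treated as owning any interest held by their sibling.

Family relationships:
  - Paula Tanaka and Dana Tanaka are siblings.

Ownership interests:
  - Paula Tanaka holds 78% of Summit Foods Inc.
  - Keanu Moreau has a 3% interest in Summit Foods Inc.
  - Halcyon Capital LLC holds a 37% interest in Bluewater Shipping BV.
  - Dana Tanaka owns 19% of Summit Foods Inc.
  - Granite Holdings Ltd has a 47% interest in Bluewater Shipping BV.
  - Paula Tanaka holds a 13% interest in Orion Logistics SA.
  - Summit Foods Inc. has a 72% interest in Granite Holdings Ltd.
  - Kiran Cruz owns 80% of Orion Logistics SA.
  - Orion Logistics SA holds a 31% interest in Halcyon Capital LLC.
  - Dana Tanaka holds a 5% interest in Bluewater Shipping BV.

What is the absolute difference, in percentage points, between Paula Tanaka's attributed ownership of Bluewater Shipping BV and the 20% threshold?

By sibling attribution (R3), Paula Tanaka is treated as also owning Dana Tanaka's interest in Summit Foods Inc, giving 78% + 19% = 97%.
By sibling attribution (R3), Paula Tanaka is treated as owning Dana Tanaka's 5% interest in Bluewater Shipping BV.
Chain via Orion Logistics SA → Halcyon Capital LLC (R1): 13% × 31% × 37% = 1.4911% of Bluewater Shipping BV.
Chain via Summit Foods Inc. → Granite Holdings Ltd (R1): 97% × 72% × 47% = 32.8248% of Bluewater Shipping BV.
Direct interest in Bluewater Shipping BV: 5%.
Aggregating (R2): 1.4911% + 32.8248% + 5% = 39.3159%.
39.3159% exceeds the 20% threshold by 19.3159 percentage points.

19.3159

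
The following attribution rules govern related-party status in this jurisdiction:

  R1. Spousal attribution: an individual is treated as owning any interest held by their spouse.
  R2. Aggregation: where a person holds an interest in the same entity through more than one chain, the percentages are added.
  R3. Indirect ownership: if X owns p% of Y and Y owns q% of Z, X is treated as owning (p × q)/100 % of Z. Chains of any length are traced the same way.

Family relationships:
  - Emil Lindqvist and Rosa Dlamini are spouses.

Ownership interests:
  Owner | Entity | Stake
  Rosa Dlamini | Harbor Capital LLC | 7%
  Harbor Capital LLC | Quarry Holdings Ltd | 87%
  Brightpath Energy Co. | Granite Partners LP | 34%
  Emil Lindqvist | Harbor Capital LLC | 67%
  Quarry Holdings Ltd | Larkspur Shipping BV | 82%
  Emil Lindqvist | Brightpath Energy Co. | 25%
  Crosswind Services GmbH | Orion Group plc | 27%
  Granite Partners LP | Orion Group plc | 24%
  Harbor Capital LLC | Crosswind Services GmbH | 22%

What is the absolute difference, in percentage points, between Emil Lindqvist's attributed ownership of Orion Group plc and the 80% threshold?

By spousal attribution (R1), Emil Lindqvist is treated as also owning Rosa Dlamini's interest in Harbor Capital LLC, giving 67% + 7% = 74%.
Chain via Brightpath Energy Co. → Granite Partners LP (R3): 25% × 34% × 24% = 2.04% of Orion Group plc.
Chain via Harbor Capital LLC → Crosswind Services GmbH (R3): 74% × 22% × 27% = 4.3956% of Orion Group plc.
Aggregating (R2): 2.04% + 4.3956% = 6.4356%.
6.4356% falls short of the 80% threshold by 73.5644 percentage points.

73.5644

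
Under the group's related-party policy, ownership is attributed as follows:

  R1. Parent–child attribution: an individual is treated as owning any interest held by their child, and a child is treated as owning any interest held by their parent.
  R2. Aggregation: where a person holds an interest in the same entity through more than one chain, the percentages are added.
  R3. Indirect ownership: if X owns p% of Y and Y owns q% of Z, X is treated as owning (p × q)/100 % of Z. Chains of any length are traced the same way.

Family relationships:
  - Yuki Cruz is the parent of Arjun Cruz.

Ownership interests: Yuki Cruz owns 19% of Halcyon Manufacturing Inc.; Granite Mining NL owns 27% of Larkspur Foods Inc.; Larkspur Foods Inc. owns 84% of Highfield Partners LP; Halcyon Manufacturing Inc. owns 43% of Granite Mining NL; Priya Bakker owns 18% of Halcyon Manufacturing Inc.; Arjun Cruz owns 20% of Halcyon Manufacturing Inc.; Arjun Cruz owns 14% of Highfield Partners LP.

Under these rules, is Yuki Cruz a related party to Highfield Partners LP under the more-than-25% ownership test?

No

By parent–child attribution (R1), Yuki Cruz is treated as also owning Arjun Cruz's interest in Halcyon Manufacturing Inc, giving 19% + 20% = 39%.
By parent–child attribution (R1), Yuki Cruz is treated as owning Arjun Cruz's 14% interest in Highfield Partners LP.
Chain via Halcyon Manufacturing Inc. → Granite Mining NL → Larkspur Foods Inc. (R3): 39% × 43% × 27% × 84% = 3.803436% of Highfield Partners LP.
Direct interest in Highfield Partners LP: 14%.
Aggregating (R2): 3.803436% + 14% = 17.803436%.
17.803436% does not exceed the 25% threshold, so Yuki is not a related party to Highfield Partners LP.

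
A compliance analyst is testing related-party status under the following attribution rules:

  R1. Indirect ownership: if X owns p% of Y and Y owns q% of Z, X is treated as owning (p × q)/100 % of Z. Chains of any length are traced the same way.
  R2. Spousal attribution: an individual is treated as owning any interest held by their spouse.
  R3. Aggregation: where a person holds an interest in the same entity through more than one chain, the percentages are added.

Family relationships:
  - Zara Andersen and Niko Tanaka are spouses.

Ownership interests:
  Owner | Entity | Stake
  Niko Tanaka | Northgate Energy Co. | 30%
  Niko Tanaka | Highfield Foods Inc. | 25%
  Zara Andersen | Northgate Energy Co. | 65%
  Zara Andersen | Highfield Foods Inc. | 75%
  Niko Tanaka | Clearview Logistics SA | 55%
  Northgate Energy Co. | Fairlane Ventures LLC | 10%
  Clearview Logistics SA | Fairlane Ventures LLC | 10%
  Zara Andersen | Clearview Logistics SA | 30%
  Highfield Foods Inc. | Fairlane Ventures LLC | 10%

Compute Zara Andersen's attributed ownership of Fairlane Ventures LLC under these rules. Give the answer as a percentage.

28%

By spousal attribution (R2), Zara Andersen is treated as also owning Niko Tanaka's interest in Highfield Foods Inc, giving 75% + 25% = 100%.
By spousal attribution (R2), Zara Andersen is treated as also owning Niko Tanaka's interest in Northgate Energy Co, giving 65% + 30% = 95%.
By spousal attribution (R2), Zara Andersen is treated as also owning Niko Tanaka's interest in Clearview Logistics SA, giving 30% + 55% = 85%.
Chain via Highfield Foods Inc. (R1): 100% × 10% = 10% of Fairlane Ventures LLC.
Chain via Northgate Energy Co. (R1): 95% × 10% = 9.5% of Fairlane Ventures LLC.
Chain via Clearview Logistics SA (R1): 85% × 10% = 8.5% of Fairlane Ventures LLC.
Aggregating (R3): 10% + 9.5% + 8.5% = 28%.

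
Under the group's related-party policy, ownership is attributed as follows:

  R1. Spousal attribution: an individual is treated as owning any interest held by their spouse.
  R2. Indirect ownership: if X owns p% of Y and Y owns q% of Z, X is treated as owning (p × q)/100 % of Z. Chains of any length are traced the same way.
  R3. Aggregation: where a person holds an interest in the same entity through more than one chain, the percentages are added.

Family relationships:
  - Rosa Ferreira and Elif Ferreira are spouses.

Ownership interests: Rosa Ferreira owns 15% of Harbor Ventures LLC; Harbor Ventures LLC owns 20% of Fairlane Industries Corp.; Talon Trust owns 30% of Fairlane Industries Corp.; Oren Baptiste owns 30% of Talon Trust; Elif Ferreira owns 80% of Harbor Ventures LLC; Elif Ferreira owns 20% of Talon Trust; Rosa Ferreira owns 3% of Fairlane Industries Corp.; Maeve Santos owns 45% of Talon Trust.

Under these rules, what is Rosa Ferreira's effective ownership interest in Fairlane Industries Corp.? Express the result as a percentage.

By spousal attribution (R1), Rosa Ferreira is treated as also owning Elif Ferreira's interest in Harbor Ventures LLC, giving 15% + 80% = 95%.
By spousal attribution (R1), Rosa Ferreira is treated as owning Elif Ferreira's 20% interest in Talon Trust.
Chain via Harbor Ventures LLC (R2): 95% × 20% = 19% of Fairlane Industries Corp.
Direct interest in Fairlane Industries Corp: 3%.
Chain via Talon Trust (R2): 20% × 30% = 6% of Fairlane Industries Corp.
Aggregating (R3): 19% + 3% + 6% = 28%.

28%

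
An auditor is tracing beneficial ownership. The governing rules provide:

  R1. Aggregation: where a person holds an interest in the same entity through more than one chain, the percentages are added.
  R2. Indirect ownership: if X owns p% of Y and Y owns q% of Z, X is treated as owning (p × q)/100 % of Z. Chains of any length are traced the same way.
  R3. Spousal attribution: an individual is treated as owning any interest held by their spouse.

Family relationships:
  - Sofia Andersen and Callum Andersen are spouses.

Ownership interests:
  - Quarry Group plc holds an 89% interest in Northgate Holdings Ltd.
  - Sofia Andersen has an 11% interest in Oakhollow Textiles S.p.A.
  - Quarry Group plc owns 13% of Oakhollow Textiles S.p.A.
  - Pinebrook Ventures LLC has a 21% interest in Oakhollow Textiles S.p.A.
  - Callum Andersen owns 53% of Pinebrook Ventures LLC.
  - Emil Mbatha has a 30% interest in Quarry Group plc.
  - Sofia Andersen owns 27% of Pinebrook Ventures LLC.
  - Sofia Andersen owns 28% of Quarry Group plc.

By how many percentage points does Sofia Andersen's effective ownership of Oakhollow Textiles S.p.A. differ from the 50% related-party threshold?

18.56

By spousal attribution (R3), Sofia Andersen is treated as also owning Callum Andersen's interest in Pinebrook Ventures LLC, giving 27% + 53% = 80%.
Chain via Pinebrook Ventures LLC (R2): 80% × 21% = 16.8% of Oakhollow Textiles S.p.A.
Chain via Quarry Group plc (R2): 28% × 13% = 3.64% of Oakhollow Textiles S.p.A.
Direct interest in Oakhollow Textiles S.p.A: 11%.
Aggregating (R1): 16.8% + 3.64% + 11% = 31.44%.
31.44% falls short of the 50% threshold by 18.56 percentage points.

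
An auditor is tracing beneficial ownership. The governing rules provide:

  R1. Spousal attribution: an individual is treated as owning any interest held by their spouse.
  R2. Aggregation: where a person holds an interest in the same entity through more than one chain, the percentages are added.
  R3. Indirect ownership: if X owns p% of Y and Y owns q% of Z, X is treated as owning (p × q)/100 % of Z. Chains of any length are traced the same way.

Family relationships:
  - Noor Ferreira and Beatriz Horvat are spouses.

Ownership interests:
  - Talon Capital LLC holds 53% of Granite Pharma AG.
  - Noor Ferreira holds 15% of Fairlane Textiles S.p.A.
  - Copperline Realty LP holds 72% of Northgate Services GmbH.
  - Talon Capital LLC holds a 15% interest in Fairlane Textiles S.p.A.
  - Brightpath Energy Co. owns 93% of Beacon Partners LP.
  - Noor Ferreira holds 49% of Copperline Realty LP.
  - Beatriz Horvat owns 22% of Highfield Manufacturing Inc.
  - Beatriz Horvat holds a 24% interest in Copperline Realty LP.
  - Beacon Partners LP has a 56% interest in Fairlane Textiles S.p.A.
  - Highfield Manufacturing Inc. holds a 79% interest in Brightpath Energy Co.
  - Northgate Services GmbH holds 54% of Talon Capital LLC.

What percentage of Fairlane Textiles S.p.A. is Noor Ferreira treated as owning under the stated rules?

28.308864%

By spousal attribution (R1), Noor Ferreira is treated as also owning Beatriz Horvat's interest in Copperline Realty LP, giving 49% + 24% = 73%.
By spousal attribution (R1), Noor Ferreira is treated as owning Beatriz Horvat's 22% interest in Highfield Manufacturing Inc.
Chain via Copperline Realty LP → Northgate Services GmbH → Talon Capital LLC (R3): 73% × 72% × 54% × 15% = 4.25736% of Fairlane Textiles S.p.A.
Direct interest in Fairlane Textiles S.p.A: 15%.
Chain via Highfield Manufacturing Inc. → Brightpath Energy Co. → Beacon Partners LP (R3): 22% × 79% × 93% × 56% = 9.051504% of Fairlane Textiles S.p.A.
Aggregating (R2): 4.25736% + 15% + 9.051504% = 28.308864%.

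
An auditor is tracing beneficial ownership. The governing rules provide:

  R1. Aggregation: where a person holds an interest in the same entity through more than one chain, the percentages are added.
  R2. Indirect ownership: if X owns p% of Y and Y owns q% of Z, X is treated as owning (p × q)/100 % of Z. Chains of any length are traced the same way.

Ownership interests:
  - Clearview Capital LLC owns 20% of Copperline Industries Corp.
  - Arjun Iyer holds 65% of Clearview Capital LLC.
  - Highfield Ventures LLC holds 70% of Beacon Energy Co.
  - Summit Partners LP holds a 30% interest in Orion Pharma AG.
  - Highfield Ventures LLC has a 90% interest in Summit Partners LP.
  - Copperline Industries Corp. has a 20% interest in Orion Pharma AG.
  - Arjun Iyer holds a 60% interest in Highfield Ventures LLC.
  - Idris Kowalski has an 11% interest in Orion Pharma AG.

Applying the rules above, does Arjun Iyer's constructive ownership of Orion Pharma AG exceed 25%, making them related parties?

Chain via Highfield Ventures LLC → Summit Partners LP (R2): 60% × 90% × 30% = 16.2% of Orion Pharma AG.
Chain via Clearview Capital LLC → Copperline Industries Corp. (R2): 65% × 20% × 20% = 2.6% of Orion Pharma AG.
Aggregating (R1): 16.2% + 2.6% = 18.8%.
18.8% does not exceed the 25% threshold, so Arjun is not a related party to Orion Pharma AG.

No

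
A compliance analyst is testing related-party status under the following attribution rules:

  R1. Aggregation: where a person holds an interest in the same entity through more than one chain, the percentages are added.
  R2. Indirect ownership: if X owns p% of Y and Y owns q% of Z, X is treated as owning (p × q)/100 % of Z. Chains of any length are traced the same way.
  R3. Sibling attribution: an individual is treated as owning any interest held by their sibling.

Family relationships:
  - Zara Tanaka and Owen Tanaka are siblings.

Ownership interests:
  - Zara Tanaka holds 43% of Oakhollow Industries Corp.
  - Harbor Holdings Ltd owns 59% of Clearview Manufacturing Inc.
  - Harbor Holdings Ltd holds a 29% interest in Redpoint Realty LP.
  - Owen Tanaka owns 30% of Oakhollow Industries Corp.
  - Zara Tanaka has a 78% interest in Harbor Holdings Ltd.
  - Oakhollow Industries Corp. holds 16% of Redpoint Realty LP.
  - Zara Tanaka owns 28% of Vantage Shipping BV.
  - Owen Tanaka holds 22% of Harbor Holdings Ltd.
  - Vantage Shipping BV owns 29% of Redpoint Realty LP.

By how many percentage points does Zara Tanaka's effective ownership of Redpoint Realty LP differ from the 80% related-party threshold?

By sibling attribution (R3), Zara Tanaka is treated as also owning Owen Tanaka's interest in Oakhollow Industries Corp, giving 43% + 30% = 73%.
By sibling attribution (R3), Zara Tanaka is treated as also owning Owen Tanaka's interest in Harbor Holdings Ltd, giving 78% + 22% = 100%.
Chain via Oakhollow Industries Corp. (R2): 73% × 16% = 11.68% of Redpoint Realty LP.
Chain via Vantage Shipping BV (R2): 28% × 29% = 8.12% of Redpoint Realty LP.
Chain via Harbor Holdings Ltd (R2): 100% × 29% = 29% of Redpoint Realty LP.
Aggregating (R1): 11.68% + 8.12% + 29% = 48.8%.
48.8% falls short of the 80% threshold by 31.2 percentage points.

31.2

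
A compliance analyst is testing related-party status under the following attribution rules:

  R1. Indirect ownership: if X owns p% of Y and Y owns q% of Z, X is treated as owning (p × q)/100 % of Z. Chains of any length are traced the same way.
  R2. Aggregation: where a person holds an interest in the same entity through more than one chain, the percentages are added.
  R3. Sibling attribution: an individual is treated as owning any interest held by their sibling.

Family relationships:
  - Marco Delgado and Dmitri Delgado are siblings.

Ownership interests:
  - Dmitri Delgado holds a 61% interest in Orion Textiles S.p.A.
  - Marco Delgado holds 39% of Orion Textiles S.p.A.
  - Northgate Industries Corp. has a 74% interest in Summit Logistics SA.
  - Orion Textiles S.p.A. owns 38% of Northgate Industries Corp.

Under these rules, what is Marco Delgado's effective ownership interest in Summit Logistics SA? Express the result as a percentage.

28.12%

By sibling attribution (R3), Marco Delgado is treated as also owning Dmitri Delgado's interest in Orion Textiles S.p.A, giving 39% + 61% = 100%.
Chain via Orion Textiles S.p.A. → Northgate Industries Corp. (R1): 100% × 38% × 74% = 28.12% of Summit Logistics SA.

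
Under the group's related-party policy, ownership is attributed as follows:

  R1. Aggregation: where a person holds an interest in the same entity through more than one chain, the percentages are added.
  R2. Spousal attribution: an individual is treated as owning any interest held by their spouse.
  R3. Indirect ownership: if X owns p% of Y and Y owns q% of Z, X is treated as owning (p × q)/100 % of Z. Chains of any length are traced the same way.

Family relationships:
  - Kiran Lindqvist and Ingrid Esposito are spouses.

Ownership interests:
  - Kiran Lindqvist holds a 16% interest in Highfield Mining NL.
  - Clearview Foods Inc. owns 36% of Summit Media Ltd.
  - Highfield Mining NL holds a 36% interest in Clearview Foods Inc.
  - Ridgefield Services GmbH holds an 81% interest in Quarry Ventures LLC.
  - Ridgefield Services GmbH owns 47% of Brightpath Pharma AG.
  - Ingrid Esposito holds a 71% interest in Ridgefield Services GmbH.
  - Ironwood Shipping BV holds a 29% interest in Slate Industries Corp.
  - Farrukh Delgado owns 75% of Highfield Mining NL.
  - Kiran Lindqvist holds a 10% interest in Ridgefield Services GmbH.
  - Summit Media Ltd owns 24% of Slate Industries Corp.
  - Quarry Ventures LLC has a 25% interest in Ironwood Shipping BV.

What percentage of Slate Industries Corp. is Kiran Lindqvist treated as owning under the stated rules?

By spousal attribution (R2), Kiran Lindqvist is treated as also owning Ingrid Esposito's interest in Ridgefield Services GmbH, giving 10% + 71% = 81%.
Chain via Highfield Mining NL → Clearview Foods Inc. → Summit Media Ltd (R3): 16% × 36% × 36% × 24% = 0.497664% of Slate Industries Corp.
Chain via Ridgefield Services GmbH → Quarry Ventures LLC → Ironwood Shipping BV (R3): 81% × 81% × 25% × 29% = 4.756725% of Slate Industries Corp.
Aggregating (R1): 0.497664% + 4.756725% = 5.254389%.

5.254389%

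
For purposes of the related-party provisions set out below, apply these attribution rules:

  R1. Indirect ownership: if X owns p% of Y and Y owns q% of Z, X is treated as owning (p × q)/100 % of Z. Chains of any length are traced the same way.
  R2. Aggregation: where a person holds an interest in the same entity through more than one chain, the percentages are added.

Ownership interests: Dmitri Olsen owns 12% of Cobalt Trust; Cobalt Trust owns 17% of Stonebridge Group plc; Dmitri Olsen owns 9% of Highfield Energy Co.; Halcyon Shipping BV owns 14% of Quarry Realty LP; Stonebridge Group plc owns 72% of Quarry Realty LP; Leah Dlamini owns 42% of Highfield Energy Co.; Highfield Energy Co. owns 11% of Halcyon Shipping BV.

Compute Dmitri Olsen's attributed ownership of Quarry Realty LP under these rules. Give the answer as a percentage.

Chain via Highfield Energy Co. → Halcyon Shipping BV (R1): 9% × 11% × 14% = 0.1386% of Quarry Realty LP.
Chain via Cobalt Trust → Stonebridge Group plc (R1): 12% × 17% × 72% = 1.4688% of Quarry Realty LP.
Aggregating (R2): 0.1386% + 1.4688% = 1.6074%.

1.6074%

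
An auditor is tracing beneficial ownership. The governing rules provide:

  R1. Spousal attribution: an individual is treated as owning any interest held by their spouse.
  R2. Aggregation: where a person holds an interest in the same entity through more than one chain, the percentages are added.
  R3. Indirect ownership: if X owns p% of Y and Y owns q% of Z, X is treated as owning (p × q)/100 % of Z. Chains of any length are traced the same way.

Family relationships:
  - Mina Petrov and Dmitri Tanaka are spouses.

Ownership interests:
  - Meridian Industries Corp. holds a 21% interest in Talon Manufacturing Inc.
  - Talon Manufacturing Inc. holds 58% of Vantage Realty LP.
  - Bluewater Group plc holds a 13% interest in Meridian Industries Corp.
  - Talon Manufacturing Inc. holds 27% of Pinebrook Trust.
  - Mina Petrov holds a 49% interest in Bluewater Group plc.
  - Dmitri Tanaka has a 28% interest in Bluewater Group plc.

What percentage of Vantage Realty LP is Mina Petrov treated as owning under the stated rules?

1.219218%

By spousal attribution (R1), Mina Petrov is treated as also owning Dmitri Tanaka's interest in Bluewater Group plc, giving 49% + 28% = 77%.
Chain via Bluewater Group plc → Meridian Industries Corp. → Talon Manufacturing Inc. (R3): 77% × 13% × 21% × 58% = 1.219218% of Vantage Realty LP.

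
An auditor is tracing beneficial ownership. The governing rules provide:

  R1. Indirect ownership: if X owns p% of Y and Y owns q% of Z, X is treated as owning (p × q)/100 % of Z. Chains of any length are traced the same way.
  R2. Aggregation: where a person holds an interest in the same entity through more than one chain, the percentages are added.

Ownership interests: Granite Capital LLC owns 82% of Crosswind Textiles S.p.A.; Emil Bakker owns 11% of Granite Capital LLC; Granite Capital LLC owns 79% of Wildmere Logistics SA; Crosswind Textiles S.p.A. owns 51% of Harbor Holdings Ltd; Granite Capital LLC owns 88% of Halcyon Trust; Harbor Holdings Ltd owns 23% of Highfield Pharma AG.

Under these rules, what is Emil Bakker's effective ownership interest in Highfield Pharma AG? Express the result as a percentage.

1.058046%

Chain via Granite Capital LLC → Crosswind Textiles S.p.A. → Harbor Holdings Ltd (R1): 11% × 82% × 51% × 23% = 1.058046% of Highfield Pharma AG.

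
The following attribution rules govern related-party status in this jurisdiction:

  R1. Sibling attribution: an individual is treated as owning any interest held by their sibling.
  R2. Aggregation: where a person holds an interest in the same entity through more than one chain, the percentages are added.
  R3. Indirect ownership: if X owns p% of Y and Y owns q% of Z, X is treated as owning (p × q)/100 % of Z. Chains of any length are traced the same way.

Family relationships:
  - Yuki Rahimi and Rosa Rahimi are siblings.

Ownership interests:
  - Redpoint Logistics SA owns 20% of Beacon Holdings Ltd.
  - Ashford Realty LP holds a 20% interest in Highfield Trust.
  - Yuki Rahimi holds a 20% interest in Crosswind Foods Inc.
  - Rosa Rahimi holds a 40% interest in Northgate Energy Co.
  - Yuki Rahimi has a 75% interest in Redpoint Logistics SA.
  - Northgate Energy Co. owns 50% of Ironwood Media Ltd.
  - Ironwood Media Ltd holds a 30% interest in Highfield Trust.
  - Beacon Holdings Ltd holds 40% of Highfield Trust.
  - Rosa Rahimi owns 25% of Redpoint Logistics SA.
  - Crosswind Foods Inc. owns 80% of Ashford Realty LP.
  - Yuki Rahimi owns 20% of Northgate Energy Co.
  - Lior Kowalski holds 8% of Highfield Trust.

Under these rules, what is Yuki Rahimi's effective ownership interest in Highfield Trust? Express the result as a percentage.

By sibling attribution (R1), Yuki Rahimi is treated as also owning Rosa Rahimi's interest in Northgate Energy Co, giving 20% + 40% = 60%.
By sibling attribution (R1), Yuki Rahimi is treated as also owning Rosa Rahimi's interest in Redpoint Logistics SA, giving 75% + 25% = 100%.
Chain via Northgate Energy Co. → Ironwood Media Ltd (R3): 60% × 50% × 30% = 9% of Highfield Trust.
Chain via Redpoint Logistics SA → Beacon Holdings Ltd (R3): 100% × 20% × 40% = 8% of Highfield Trust.
Chain via Crosswind Foods Inc. → Ashford Realty LP (R3): 20% × 80% × 20% = 3.2% of Highfield Trust.
Aggregating (R2): 9% + 8% + 3.2% = 20.2%.

20.2%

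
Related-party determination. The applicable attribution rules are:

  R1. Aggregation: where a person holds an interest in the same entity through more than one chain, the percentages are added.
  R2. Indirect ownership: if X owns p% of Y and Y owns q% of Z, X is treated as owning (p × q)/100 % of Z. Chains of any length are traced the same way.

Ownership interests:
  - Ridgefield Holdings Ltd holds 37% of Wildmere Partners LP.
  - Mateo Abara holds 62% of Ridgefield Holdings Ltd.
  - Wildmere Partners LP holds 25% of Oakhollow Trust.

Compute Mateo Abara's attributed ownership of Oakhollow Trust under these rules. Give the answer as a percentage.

5.735%

Chain via Ridgefield Holdings Ltd → Wildmere Partners LP (R2): 62% × 37% × 25% = 5.735% of Oakhollow Trust.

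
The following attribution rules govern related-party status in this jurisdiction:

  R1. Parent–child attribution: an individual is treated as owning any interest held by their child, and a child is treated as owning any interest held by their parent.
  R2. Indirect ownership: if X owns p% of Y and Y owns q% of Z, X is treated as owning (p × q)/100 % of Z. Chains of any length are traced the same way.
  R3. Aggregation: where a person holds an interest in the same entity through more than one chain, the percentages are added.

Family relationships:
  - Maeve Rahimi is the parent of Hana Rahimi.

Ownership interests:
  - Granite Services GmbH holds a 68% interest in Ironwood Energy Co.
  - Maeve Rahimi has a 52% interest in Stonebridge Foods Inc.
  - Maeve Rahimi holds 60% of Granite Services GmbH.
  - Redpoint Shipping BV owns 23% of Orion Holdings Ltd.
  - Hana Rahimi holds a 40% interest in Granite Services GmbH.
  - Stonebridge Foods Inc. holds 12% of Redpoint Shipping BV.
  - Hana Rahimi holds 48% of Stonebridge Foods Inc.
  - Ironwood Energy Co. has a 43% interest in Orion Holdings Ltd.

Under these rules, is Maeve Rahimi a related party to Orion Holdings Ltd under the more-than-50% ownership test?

By parent–child attribution (R1), Maeve Rahimi is treated as also owning Hana Rahimi's interest in Stonebridge Foods Inc, giving 52% + 48% = 100%.
By parent–child attribution (R1), Maeve Rahimi is treated as also owning Hana Rahimi's interest in Granite Services GmbH, giving 60% + 40% = 100%.
Chain via Stonebridge Foods Inc. → Redpoint Shipping BV (R2): 100% × 12% × 23% = 2.76% of Orion Holdings Ltd.
Chain via Granite Services GmbH → Ironwood Energy Co. (R2): 100% × 68% × 43% = 29.24% of Orion Holdings Ltd.
Aggregating (R3): 2.76% + 29.24% = 32%.
32% does not exceed the 50% threshold, so Maeve is not a related party to Orion Holdings Ltd.

No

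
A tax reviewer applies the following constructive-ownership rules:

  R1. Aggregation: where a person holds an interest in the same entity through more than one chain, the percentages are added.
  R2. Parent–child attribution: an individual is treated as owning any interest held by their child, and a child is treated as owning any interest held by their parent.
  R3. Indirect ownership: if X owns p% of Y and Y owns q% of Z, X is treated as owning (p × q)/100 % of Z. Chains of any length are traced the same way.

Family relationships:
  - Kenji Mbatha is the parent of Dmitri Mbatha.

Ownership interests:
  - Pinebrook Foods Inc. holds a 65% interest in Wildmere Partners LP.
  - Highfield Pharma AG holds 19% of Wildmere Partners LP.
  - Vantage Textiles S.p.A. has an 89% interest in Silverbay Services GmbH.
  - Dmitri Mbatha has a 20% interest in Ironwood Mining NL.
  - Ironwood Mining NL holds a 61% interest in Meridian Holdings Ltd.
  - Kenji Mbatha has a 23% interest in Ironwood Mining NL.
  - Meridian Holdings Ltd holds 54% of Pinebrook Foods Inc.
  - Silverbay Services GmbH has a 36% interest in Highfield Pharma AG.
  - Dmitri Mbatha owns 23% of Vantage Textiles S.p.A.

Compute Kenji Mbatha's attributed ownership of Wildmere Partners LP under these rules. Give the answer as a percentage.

10.606878%

By parent–child attribution (R2), Kenji Mbatha is treated as also owning Dmitri Mbatha's interest in Ironwood Mining NL, giving 23% + 20% = 43%.
By parent–child attribution (R2), Kenji Mbatha is treated as owning Dmitri Mbatha's 23% interest in Vantage Textiles S.p.A.
Chain via Ironwood Mining NL → Meridian Holdings Ltd → Pinebrook Foods Inc. (R3): 43% × 61% × 54% × 65% = 9.20673% of Wildmere Partners LP.
Chain via Vantage Textiles S.p.A. → Silverbay Services GmbH → Highfield Pharma AG (R3): 23% × 89% × 36% × 19% = 1.400148% of Wildmere Partners LP.
Aggregating (R1): 9.20673% + 1.400148% = 10.606878%.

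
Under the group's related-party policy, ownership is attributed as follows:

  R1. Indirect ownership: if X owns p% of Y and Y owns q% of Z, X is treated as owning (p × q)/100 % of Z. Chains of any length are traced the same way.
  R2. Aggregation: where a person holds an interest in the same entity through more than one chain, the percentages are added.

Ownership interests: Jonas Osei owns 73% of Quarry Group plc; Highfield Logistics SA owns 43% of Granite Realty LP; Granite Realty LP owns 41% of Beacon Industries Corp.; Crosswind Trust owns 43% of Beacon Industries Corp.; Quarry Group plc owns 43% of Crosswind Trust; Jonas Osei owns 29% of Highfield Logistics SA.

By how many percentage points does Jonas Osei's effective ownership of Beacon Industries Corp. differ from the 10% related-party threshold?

Chain via Highfield Logistics SA → Granite Realty LP (R1): 29% × 43% × 41% = 5.1127% of Beacon Industries Corp.
Chain via Quarry Group plc → Crosswind Trust (R1): 73% × 43% × 43% = 13.4977% of Beacon Industries Corp.
Aggregating (R2): 5.1127% + 13.4977% = 18.6104%.
18.6104% exceeds the 10% threshold by 8.6104 percentage points.

8.6104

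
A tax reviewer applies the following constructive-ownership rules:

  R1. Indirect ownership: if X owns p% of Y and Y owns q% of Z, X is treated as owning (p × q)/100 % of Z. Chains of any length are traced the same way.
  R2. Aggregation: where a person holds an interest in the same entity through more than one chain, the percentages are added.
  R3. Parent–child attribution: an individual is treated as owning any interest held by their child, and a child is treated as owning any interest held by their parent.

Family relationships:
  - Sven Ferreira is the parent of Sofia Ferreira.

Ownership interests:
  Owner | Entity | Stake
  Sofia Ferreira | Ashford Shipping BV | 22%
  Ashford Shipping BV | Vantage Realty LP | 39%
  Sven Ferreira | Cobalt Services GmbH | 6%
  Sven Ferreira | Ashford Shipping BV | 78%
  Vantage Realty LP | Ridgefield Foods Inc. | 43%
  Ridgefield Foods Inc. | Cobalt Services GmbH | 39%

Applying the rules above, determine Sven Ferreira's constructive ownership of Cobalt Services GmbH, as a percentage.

By parent–child attribution (R3), Sven Ferreira is treated as also owning Sofia Ferreira's interest in Ashford Shipping BV, giving 78% + 22% = 100%.
Chain via Ashford Shipping BV → Vantage Realty LP → Ridgefield Foods Inc. (R1): 100% × 39% × 43% × 39% = 6.5403% of Cobalt Services GmbH.
Direct interest in Cobalt Services GmbH: 6%.
Aggregating (R2): 6.5403% + 6% = 12.5403%.

12.5403%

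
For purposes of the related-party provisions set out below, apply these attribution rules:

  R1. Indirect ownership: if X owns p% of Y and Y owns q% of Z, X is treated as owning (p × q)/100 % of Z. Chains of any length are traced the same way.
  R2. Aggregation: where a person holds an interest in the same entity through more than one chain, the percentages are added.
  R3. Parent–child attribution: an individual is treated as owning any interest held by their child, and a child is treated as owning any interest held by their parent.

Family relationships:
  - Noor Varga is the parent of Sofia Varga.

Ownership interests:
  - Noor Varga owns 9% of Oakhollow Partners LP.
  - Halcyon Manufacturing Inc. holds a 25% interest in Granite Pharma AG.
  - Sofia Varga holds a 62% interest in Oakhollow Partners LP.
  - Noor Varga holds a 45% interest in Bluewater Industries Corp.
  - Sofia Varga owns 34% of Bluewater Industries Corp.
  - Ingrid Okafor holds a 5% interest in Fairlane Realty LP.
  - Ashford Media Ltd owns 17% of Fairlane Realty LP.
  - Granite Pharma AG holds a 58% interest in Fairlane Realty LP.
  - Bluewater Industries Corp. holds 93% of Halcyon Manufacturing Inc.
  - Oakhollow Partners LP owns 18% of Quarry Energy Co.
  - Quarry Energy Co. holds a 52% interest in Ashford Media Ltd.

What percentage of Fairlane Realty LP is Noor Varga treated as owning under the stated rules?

By parent–child attribution (R3), Noor Varga is treated as also owning Sofia Varga's interest in Bluewater Industries Corp, giving 45% + 34% = 79%.
By parent–child attribution (R3), Noor Varga is treated as also owning Sofia Varga's interest in Oakhollow Partners LP, giving 9% + 62% = 71%.
Chain via Bluewater Industries Corp. → Halcyon Manufacturing Inc. → Granite Pharma AG (R1): 79% × 93% × 25% × 58% = 10.65315% of Fairlane Realty LP.
Chain via Oakhollow Partners LP → Quarry Energy Co. → Ashford Media Ltd (R1): 71% × 18% × 52% × 17% = 1.129752% of Fairlane Realty LP.
Aggregating (R2): 10.65315% + 1.129752% = 11.782902%.

11.782902%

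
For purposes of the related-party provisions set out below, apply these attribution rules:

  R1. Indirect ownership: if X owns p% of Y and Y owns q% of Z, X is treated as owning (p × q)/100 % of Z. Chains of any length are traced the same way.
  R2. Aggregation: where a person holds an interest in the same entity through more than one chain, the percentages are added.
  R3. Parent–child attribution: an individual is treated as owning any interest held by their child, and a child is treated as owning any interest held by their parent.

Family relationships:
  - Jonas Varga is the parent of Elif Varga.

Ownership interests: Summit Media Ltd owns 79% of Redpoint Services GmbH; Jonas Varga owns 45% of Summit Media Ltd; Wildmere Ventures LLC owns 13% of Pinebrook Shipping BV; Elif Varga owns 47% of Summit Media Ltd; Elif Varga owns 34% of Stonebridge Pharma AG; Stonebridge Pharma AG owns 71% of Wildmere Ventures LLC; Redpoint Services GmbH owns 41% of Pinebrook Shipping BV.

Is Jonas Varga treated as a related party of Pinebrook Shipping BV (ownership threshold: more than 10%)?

By parent–child attribution (R3), Jonas Varga is treated as also owning Elif Varga's interest in Summit Media Ltd, giving 45% + 47% = 92%.
By parent–child attribution (R3), Jonas Varga is treated as owning Elif Varga's 34% interest in Stonebridge Pharma AG.
Chain via Summit Media Ltd → Redpoint Services GmbH (R1): 92% × 79% × 41% = 29.7988% of Pinebrook Shipping BV.
Chain via Stonebridge Pharma AG → Wildmere Ventures LLC (R1): 34% × 71% × 13% = 3.1382% of Pinebrook Shipping BV.
Aggregating (R2): 29.7988% + 3.1382% = 32.937%.
32.937% exceeds the 10% threshold, so Jonas is a related party to Pinebrook Shipping BV.

Yes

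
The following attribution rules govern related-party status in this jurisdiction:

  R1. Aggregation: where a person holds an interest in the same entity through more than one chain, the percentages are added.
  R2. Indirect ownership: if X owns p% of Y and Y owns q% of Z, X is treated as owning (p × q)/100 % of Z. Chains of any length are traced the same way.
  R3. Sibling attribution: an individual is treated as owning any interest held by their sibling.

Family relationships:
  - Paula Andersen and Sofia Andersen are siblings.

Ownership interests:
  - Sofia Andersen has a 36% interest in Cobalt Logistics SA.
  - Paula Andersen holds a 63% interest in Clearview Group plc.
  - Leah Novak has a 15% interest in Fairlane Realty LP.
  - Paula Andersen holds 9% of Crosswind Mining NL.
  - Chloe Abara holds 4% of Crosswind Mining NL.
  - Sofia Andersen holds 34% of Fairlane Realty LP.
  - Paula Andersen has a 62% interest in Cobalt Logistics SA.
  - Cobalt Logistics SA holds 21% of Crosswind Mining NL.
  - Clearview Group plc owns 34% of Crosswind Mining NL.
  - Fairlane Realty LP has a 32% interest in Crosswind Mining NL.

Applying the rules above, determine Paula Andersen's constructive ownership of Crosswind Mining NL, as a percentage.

By sibling attribution (R3), Paula Andersen is treated as also owning Sofia Andersen's interest in Cobalt Logistics SA, giving 62% + 36% = 98%.
By sibling attribution (R3), Paula Andersen is treated as owning Sofia Andersen's 34% interest in Fairlane Realty LP.
Chain via Clearview Group plc (R2): 63% × 34% = 21.42% of Crosswind Mining NL.
Chain via Cobalt Logistics SA (R2): 98% × 21% = 20.58% of Crosswind Mining NL.
Direct interest in Crosswind Mining NL: 9%.
Chain via Fairlane Realty LP (R2): 34% × 32% = 10.88% of Crosswind Mining NL.
Aggregating (R1): 21.42% + 20.58% + 9% + 10.88% = 61.88%.

61.88%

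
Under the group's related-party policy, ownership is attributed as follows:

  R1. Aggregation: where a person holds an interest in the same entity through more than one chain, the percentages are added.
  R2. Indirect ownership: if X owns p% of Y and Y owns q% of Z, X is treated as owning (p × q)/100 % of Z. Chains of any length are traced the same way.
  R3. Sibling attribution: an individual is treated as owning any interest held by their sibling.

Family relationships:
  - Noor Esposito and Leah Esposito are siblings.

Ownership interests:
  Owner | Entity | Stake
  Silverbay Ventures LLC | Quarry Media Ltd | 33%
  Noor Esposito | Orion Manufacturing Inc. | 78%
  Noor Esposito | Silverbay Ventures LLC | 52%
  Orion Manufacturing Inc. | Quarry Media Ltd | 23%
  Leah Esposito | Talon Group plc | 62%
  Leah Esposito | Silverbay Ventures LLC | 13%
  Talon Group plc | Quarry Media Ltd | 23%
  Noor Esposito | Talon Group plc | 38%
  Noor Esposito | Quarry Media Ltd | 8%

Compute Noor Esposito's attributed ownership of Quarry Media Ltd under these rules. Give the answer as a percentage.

By sibling attribution (R3), Noor Esposito is treated as also owning Leah Esposito's interest in Silverbay Ventures LLC, giving 52% + 13% = 65%.
By sibling attribution (R3), Noor Esposito is treated as also owning Leah Esposito's interest in Talon Group plc, giving 38% + 62% = 100%.
Chain via Silverbay Ventures LLC (R2): 65% × 33% = 21.45% of Quarry Media Ltd.
Chain via Talon Group plc (R2): 100% × 23% = 23% of Quarry Media Ltd.
Chain via Orion Manufacturing Inc. (R2): 78% × 23% = 17.94% of Quarry Media Ltd.
Direct interest in Quarry Media Ltd: 8%.
Aggregating (R1): 21.45% + 23% + 17.94% + 8% = 70.39%.

70.39%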